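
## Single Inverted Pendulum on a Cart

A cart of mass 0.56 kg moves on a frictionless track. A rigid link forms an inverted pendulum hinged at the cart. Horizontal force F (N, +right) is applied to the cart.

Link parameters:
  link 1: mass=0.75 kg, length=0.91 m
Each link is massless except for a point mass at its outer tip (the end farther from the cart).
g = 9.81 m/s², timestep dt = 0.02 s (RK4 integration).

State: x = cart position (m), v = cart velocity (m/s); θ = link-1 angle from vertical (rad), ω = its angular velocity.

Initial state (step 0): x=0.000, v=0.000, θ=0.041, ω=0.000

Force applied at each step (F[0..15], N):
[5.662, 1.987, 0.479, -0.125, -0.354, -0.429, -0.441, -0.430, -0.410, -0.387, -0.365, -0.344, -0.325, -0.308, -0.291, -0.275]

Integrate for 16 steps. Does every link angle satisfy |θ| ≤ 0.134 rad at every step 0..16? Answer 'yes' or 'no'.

Answer: yes

Derivation:
apply F[0]=+5.662 → step 1: x=0.002, v=0.191, θ=0.039, ω=-0.201
apply F[1]=+1.987 → step 2: x=0.006, v=0.252, θ=0.034, ω=-0.261
apply F[2]=+0.479 → step 3: x=0.011, v=0.261, θ=0.029, ω=-0.263
apply F[3]=-0.125 → step 4: x=0.017, v=0.250, θ=0.024, ω=-0.245
apply F[4]=-0.354 → step 5: x=0.021, v=0.232, θ=0.019, ω=-0.220
apply F[5]=-0.429 → step 6: x=0.026, v=0.212, θ=0.015, ω=-0.195
apply F[6]=-0.441 → step 7: x=0.030, v=0.193, θ=0.012, ω=-0.171
apply F[7]=-0.430 → step 8: x=0.034, v=0.175, θ=0.008, ω=-0.149
apply F[8]=-0.410 → step 9: x=0.037, v=0.158, θ=0.006, ω=-0.129
apply F[9]=-0.387 → step 10: x=0.040, v=0.143, θ=0.003, ω=-0.112
apply F[10]=-0.365 → step 11: x=0.043, v=0.129, θ=0.001, ω=-0.097
apply F[11]=-0.344 → step 12: x=0.045, v=0.117, θ=-0.001, ω=-0.083
apply F[12]=-0.325 → step 13: x=0.047, v=0.106, θ=-0.002, ω=-0.071
apply F[13]=-0.308 → step 14: x=0.049, v=0.096, θ=-0.004, ω=-0.060
apply F[14]=-0.291 → step 15: x=0.051, v=0.086, θ=-0.005, ω=-0.051
apply F[15]=-0.275 → step 16: x=0.053, v=0.078, θ=-0.006, ω=-0.043
Max |angle| over trajectory = 0.041 rad; bound = 0.134 → within bound.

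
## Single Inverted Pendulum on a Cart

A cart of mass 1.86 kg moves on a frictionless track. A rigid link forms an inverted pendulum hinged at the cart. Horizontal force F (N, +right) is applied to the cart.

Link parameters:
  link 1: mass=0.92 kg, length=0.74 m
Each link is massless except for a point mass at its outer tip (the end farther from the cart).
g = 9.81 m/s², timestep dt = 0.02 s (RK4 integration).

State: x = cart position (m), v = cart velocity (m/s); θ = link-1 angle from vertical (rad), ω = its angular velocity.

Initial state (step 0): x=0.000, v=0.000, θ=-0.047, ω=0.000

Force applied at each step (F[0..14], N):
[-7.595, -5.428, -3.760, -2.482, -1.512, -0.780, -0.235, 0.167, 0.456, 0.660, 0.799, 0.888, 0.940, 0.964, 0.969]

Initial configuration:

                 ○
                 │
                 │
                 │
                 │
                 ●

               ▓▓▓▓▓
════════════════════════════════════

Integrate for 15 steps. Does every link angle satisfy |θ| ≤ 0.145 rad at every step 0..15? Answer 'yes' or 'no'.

Answer: yes

Derivation:
apply F[0]=-7.595 → step 1: x=-0.001, v=-0.077, θ=-0.046, ω=0.092
apply F[1]=-5.428 → step 2: x=-0.003, v=-0.131, θ=-0.044, ω=0.153
apply F[2]=-3.760 → step 3: x=-0.006, v=-0.167, θ=-0.040, ω=0.191
apply F[3]=-2.482 → step 4: x=-0.009, v=-0.190, θ=-0.036, ω=0.211
apply F[4]=-1.512 → step 5: x=-0.013, v=-0.203, θ=-0.032, ω=0.220
apply F[5]=-0.780 → step 6: x=-0.017, v=-0.209, θ=-0.027, ω=0.219
apply F[6]=-0.235 → step 7: x=-0.022, v=-0.209, θ=-0.023, ω=0.213
apply F[7]=+0.167 → step 8: x=-0.026, v=-0.205, θ=-0.019, ω=0.202
apply F[8]=+0.456 → step 9: x=-0.030, v=-0.198, θ=-0.015, ω=0.189
apply F[9]=+0.660 → step 10: x=-0.034, v=-0.190, θ=-0.012, ω=0.174
apply F[10]=+0.799 → step 11: x=-0.037, v=-0.181, θ=-0.008, ω=0.158
apply F[11]=+0.888 → step 12: x=-0.041, v=-0.170, θ=-0.005, ω=0.143
apply F[12]=+0.940 → step 13: x=-0.044, v=-0.160, θ=-0.002, ω=0.128
apply F[13]=+0.964 → step 14: x=-0.047, v=-0.149, θ=-0.000, ω=0.113
apply F[14]=+0.969 → step 15: x=-0.050, v=-0.139, θ=0.002, ω=0.099
Max |angle| over trajectory = 0.047 rad; bound = 0.145 → within bound.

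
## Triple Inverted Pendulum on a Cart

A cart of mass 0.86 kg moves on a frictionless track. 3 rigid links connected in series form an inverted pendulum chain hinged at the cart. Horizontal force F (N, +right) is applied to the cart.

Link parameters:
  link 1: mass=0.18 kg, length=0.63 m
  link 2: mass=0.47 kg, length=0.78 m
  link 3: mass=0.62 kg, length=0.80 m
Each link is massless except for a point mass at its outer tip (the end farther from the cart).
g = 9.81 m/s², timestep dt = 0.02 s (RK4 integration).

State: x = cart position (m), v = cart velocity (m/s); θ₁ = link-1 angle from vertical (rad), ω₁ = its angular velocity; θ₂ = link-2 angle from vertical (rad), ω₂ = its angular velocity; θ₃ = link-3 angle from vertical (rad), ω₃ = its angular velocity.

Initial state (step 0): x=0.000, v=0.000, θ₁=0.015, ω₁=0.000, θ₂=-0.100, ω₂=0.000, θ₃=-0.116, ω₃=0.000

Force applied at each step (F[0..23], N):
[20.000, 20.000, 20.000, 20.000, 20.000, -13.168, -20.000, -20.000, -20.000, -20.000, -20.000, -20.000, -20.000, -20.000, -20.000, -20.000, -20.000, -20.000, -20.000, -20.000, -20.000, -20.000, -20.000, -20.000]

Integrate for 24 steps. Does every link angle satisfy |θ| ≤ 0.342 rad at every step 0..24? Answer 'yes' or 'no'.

Answer: no

Derivation:
apply F[0]=+20.000 → step 1: x=0.005, v=0.461, θ₁=0.010, ω₁=-0.526, θ₂=-0.102, ω₂=-0.187, θ₃=-0.116, ω₃=-0.008
apply F[1]=+20.000 → step 2: x=0.018, v=0.926, θ₁=-0.006, ω₁=-1.083, θ₂=-0.107, ω₂=-0.353, θ₃=-0.116, ω₃=-0.014
apply F[2]=+20.000 → step 3: x=0.042, v=1.395, θ₁=-0.034, ω₁=-1.699, θ₂=-0.116, ω₂=-0.479, θ₃=-0.117, ω₃=-0.017
apply F[3]=+20.000 → step 4: x=0.074, v=1.869, θ₁=-0.075, ω₁=-2.393, θ₂=-0.126, ω₂=-0.549, θ₃=-0.117, ω₃=-0.015
apply F[4]=+20.000 → step 5: x=0.116, v=2.340, θ₁=-0.130, ω₁=-3.153, θ₂=-0.137, ω₂=-0.565, θ₃=-0.117, ω₃=-0.014
apply F[5]=-13.168 → step 6: x=0.160, v=2.063, θ₁=-0.189, ω₁=-2.790, θ₂=-0.149, ω₂=-0.550, θ₃=-0.117, ω₃=-0.005
apply F[6]=-20.000 → step 7: x=0.198, v=1.657, θ₁=-0.240, ω₁=-2.340, θ₂=-0.159, ω₂=-0.456, θ₃=-0.117, ω₃=0.015
apply F[7]=-20.000 → step 8: x=0.227, v=1.274, θ₁=-0.284, ω₁=-2.038, θ₂=-0.166, ω₂=-0.279, θ₃=-0.117, ω₃=0.043
apply F[8]=-20.000 → step 9: x=0.249, v=0.908, θ₁=-0.323, ω₁=-1.863, θ₂=-0.169, ω₂=-0.025, θ₃=-0.116, ω₃=0.077
apply F[9]=-20.000 → step 10: x=0.263, v=0.552, θ₁=-0.359, ω₁=-1.794, θ₂=-0.167, ω₂=0.298, θ₃=-0.114, ω₃=0.111
apply F[10]=-20.000 → step 11: x=0.271, v=0.201, θ₁=-0.395, ω₁=-1.807, θ₂=-0.157, ω₂=0.684, θ₃=-0.111, ω₃=0.140
apply F[11]=-20.000 → step 12: x=0.271, v=-0.152, θ₁=-0.432, ω₁=-1.873, θ₂=-0.139, ω₂=1.119, θ₃=-0.108, ω₃=0.161
apply F[12]=-20.000 → step 13: x=0.265, v=-0.512, θ₁=-0.470, ω₁=-1.955, θ₂=-0.112, ω₂=1.584, θ₃=-0.105, ω₃=0.170
apply F[13]=-20.000 → step 14: x=0.251, v=-0.883, θ₁=-0.510, ω₁=-2.015, θ₂=-0.076, ω₂=2.055, θ₃=-0.101, ω₃=0.167
apply F[14]=-20.000 → step 15: x=0.229, v=-1.267, θ₁=-0.550, ω₁=-2.024, θ₂=-0.030, ω₂=2.515, θ₃=-0.098, ω₃=0.156
apply F[15]=-20.000 → step 16: x=0.200, v=-1.661, θ₁=-0.590, ω₁=-1.963, θ₂=0.025, ω₂=2.953, θ₃=-0.095, ω₃=0.141
apply F[16]=-20.000 → step 17: x=0.163, v=-2.065, θ₁=-0.628, ω₁=-1.823, θ₂=0.088, ω₂=3.368, θ₃=-0.093, ω₃=0.126
apply F[17]=-20.000 → step 18: x=0.117, v=-2.475, θ₁=-0.663, ω₁=-1.599, θ₂=0.159, ω₂=3.763, θ₃=-0.090, ω₃=0.116
apply F[18]=-20.000 → step 19: x=0.064, v=-2.889, θ₁=-0.692, ω₁=-1.286, θ₂=0.238, ω₂=4.146, θ₃=-0.088, ω₃=0.116
apply F[19]=-20.000 → step 20: x=0.002, v=-3.305, θ₁=-0.714, ω₁=-0.880, θ₂=0.325, ω₂=4.523, θ₃=-0.085, ω₃=0.130
apply F[20]=-20.000 → step 21: x=-0.068, v=-3.722, θ₁=-0.726, ω₁=-0.369, θ₂=0.419, ω₂=4.900, θ₃=-0.083, ω₃=0.162
apply F[21]=-20.000 → step 22: x=-0.147, v=-4.140, θ₁=-0.728, ω₁=0.257, θ₂=0.521, ω₂=5.279, θ₃=-0.079, ω₃=0.220
apply F[22]=-20.000 → step 23: x=-0.234, v=-4.558, θ₁=-0.715, ω₁=1.010, θ₂=0.630, ω₂=5.654, θ₃=-0.074, ω₃=0.308
apply F[23]=-20.000 → step 24: x=-0.329, v=-4.979, θ₁=-0.686, ω₁=1.902, θ₂=0.747, ω₂=6.015, θ₃=-0.066, ω₃=0.431
Max |angle| over trajectory = 0.747 rad; bound = 0.342 → exceeded.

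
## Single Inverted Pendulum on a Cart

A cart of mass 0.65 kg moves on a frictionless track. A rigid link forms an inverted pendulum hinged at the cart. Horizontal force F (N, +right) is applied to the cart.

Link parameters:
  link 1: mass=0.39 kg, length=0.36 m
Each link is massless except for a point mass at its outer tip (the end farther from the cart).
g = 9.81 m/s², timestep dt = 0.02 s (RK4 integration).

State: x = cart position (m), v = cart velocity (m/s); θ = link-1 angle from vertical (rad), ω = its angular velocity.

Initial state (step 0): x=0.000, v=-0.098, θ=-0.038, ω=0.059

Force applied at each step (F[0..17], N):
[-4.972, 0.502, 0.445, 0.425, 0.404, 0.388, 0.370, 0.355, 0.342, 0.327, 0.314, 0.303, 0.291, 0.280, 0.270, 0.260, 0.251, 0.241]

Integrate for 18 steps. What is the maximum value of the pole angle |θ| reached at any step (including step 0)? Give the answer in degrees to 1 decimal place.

apply F[0]=-4.972 → step 1: x=-0.003, v=-0.247, θ=-0.033, ω=0.452
apply F[1]=+0.502 → step 2: x=-0.008, v=-0.228, θ=-0.025, ω=0.384
apply F[2]=+0.445 → step 3: x=-0.013, v=-0.212, θ=-0.017, ω=0.328
apply F[3]=+0.425 → step 4: x=-0.017, v=-0.197, θ=-0.011, ω=0.279
apply F[4]=+0.404 → step 5: x=-0.020, v=-0.184, θ=-0.006, ω=0.237
apply F[5]=+0.388 → step 6: x=-0.024, v=-0.171, θ=-0.002, ω=0.200
apply F[6]=+0.370 → step 7: x=-0.027, v=-0.160, θ=0.002, ω=0.169
apply F[7]=+0.355 → step 8: x=-0.030, v=-0.149, θ=0.005, ω=0.142
apply F[8]=+0.342 → step 9: x=-0.033, v=-0.139, θ=0.008, ω=0.118
apply F[9]=+0.327 → step 10: x=-0.036, v=-0.130, θ=0.010, ω=0.097
apply F[10]=+0.314 → step 11: x=-0.039, v=-0.122, θ=0.011, ω=0.080
apply F[11]=+0.303 → step 12: x=-0.041, v=-0.114, θ=0.013, ω=0.064
apply F[12]=+0.291 → step 13: x=-0.043, v=-0.107, θ=0.014, ω=0.051
apply F[13]=+0.280 → step 14: x=-0.045, v=-0.100, θ=0.015, ω=0.040
apply F[14]=+0.270 → step 15: x=-0.047, v=-0.093, θ=0.016, ω=0.030
apply F[15]=+0.260 → step 16: x=-0.049, v=-0.087, θ=0.016, ω=0.022
apply F[16]=+0.251 → step 17: x=-0.051, v=-0.081, θ=0.017, ω=0.015
apply F[17]=+0.241 → step 18: x=-0.052, v=-0.076, θ=0.017, ω=0.009
Max |angle| over trajectory = 0.038 rad = 2.2°.

Answer: 2.2°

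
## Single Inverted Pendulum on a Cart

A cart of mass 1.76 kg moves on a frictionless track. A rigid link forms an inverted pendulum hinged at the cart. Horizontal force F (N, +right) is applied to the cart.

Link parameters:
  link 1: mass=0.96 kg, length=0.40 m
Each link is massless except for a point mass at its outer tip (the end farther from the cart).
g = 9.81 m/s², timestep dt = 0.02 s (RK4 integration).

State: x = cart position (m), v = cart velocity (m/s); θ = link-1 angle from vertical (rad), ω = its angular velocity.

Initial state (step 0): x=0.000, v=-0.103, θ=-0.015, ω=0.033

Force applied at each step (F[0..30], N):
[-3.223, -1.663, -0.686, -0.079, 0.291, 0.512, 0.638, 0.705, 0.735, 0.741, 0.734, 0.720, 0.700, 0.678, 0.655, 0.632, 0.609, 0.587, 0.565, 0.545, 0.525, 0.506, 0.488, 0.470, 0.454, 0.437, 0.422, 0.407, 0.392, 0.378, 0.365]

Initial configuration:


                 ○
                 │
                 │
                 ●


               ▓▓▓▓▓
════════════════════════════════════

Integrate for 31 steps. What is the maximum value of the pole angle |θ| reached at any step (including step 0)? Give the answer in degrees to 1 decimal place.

Answer: 0.9°

Derivation:
apply F[0]=-3.223 → step 1: x=-0.002, v=-0.138, θ=-0.014, ω=0.114
apply F[1]=-1.663 → step 2: x=-0.005, v=-0.156, θ=-0.011, ω=0.152
apply F[2]=-0.686 → step 3: x=-0.009, v=-0.162, θ=-0.008, ω=0.164
apply F[3]=-0.079 → step 4: x=-0.012, v=-0.163, θ=-0.004, ω=0.162
apply F[4]=+0.291 → step 5: x=-0.015, v=-0.159, θ=-0.001, ω=0.151
apply F[5]=+0.512 → step 6: x=-0.018, v=-0.153, θ=0.002, ω=0.137
apply F[6]=+0.638 → step 7: x=-0.021, v=-0.146, θ=0.004, ω=0.121
apply F[7]=+0.705 → step 8: x=-0.024, v=-0.139, θ=0.006, ω=0.105
apply F[8]=+0.735 → step 9: x=-0.027, v=-0.131, θ=0.008, ω=0.089
apply F[9]=+0.741 → step 10: x=-0.029, v=-0.124, θ=0.010, ω=0.075
apply F[10]=+0.734 → step 11: x=-0.032, v=-0.117, θ=0.011, ω=0.062
apply F[11]=+0.720 → step 12: x=-0.034, v=-0.110, θ=0.012, ω=0.051
apply F[12]=+0.700 → step 13: x=-0.036, v=-0.103, θ=0.013, ω=0.041
apply F[13]=+0.678 → step 14: x=-0.038, v=-0.097, θ=0.014, ω=0.032
apply F[14]=+0.655 → step 15: x=-0.040, v=-0.091, θ=0.015, ω=0.024
apply F[15]=+0.632 → step 16: x=-0.042, v=-0.085, θ=0.015, ω=0.017
apply F[16]=+0.609 → step 17: x=-0.043, v=-0.080, θ=0.015, ω=0.012
apply F[17]=+0.587 → step 18: x=-0.045, v=-0.075, θ=0.016, ω=0.007
apply F[18]=+0.565 → step 19: x=-0.046, v=-0.070, θ=0.016, ω=0.002
apply F[19]=+0.545 → step 20: x=-0.048, v=-0.066, θ=0.016, ω=-0.001
apply F[20]=+0.525 → step 21: x=-0.049, v=-0.062, θ=0.016, ω=-0.004
apply F[21]=+0.506 → step 22: x=-0.050, v=-0.057, θ=0.015, ω=-0.007
apply F[22]=+0.488 → step 23: x=-0.051, v=-0.054, θ=0.015, ω=-0.009
apply F[23]=+0.470 → step 24: x=-0.052, v=-0.050, θ=0.015, ω=-0.011
apply F[24]=+0.454 → step 25: x=-0.053, v=-0.046, θ=0.015, ω=-0.012
apply F[25]=+0.437 → step 26: x=-0.054, v=-0.043, θ=0.015, ω=-0.014
apply F[26]=+0.422 → step 27: x=-0.055, v=-0.040, θ=0.014, ω=-0.015
apply F[27]=+0.407 → step 28: x=-0.056, v=-0.037, θ=0.014, ω=-0.016
apply F[28]=+0.392 → step 29: x=-0.056, v=-0.034, θ=0.014, ω=-0.016
apply F[29]=+0.378 → step 30: x=-0.057, v=-0.031, θ=0.013, ω=-0.017
apply F[30]=+0.365 → step 31: x=-0.058, v=-0.028, θ=0.013, ω=-0.017
Max |angle| over trajectory = 0.016 rad = 0.9°.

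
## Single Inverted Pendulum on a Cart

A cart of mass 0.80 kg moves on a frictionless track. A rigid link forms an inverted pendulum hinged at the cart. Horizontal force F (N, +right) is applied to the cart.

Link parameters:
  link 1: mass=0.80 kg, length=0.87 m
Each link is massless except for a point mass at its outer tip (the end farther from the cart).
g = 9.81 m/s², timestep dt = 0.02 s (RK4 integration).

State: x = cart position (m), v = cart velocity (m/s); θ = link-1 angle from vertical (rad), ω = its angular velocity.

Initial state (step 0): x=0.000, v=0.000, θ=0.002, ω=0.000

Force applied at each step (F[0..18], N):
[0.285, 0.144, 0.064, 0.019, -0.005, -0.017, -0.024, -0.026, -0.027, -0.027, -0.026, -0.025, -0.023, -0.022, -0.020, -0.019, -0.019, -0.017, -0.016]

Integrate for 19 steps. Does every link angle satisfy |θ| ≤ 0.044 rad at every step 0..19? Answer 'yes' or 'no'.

apply F[0]=+0.285 → step 1: x=0.000, v=0.007, θ=0.002, ω=-0.007
apply F[1]=+0.144 → step 2: x=0.000, v=0.010, θ=0.002, ω=-0.011
apply F[2]=+0.064 → step 3: x=0.000, v=0.011, θ=0.002, ω=-0.012
apply F[3]=+0.019 → step 4: x=0.001, v=0.011, θ=0.001, ω=-0.012
apply F[4]=-0.005 → step 5: x=0.001, v=0.011, θ=0.001, ω=-0.011
apply F[5]=-0.017 → step 6: x=0.001, v=0.010, θ=0.001, ω=-0.010
apply F[6]=-0.024 → step 7: x=0.001, v=0.010, θ=0.001, ω=-0.009
apply F[7]=-0.026 → step 8: x=0.002, v=0.009, θ=0.000, ω=-0.008
apply F[8]=-0.027 → step 9: x=0.002, v=0.008, θ=0.000, ω=-0.007
apply F[9]=-0.027 → step 10: x=0.002, v=0.007, θ=0.000, ω=-0.006
apply F[10]=-0.026 → step 11: x=0.002, v=0.007, θ=0.000, ω=-0.005
apply F[11]=-0.025 → step 12: x=0.002, v=0.006, θ=0.000, ω=-0.005
apply F[12]=-0.023 → step 13: x=0.002, v=0.006, θ=-0.000, ω=-0.004
apply F[13]=-0.022 → step 14: x=0.002, v=0.005, θ=-0.000, ω=-0.003
apply F[14]=-0.020 → step 15: x=0.002, v=0.005, θ=-0.000, ω=-0.003
apply F[15]=-0.019 → step 16: x=0.003, v=0.004, θ=-0.000, ω=-0.002
apply F[16]=-0.019 → step 17: x=0.003, v=0.004, θ=-0.000, ω=-0.002
apply F[17]=-0.017 → step 18: x=0.003, v=0.003, θ=-0.000, ω=-0.002
apply F[18]=-0.016 → step 19: x=0.003, v=0.003, θ=-0.000, ω=-0.001
Max |angle| over trajectory = 0.002 rad; bound = 0.044 → within bound.

Answer: yes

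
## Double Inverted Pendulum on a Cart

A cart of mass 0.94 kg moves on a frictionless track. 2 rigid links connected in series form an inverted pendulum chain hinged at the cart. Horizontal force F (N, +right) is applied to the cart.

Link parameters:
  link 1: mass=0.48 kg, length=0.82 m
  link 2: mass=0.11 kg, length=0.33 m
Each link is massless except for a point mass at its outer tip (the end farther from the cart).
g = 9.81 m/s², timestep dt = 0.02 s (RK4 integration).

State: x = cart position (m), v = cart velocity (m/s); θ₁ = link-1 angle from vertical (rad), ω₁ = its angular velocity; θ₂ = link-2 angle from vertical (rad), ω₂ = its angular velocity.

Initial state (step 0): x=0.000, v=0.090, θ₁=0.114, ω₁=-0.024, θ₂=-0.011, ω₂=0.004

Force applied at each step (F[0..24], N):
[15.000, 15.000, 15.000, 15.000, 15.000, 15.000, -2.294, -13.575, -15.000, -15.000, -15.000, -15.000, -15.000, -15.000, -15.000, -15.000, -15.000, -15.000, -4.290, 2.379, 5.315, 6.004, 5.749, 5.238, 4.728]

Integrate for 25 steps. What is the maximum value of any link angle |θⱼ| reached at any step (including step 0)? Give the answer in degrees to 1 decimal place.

Answer: 10.9°

Derivation:
apply F[0]=+15.000 → step 1: x=0.005, v=0.393, θ₁=0.110, ω₁=-0.357, θ₂=-0.012, ω₂=-0.101
apply F[1]=+15.000 → step 2: x=0.016, v=0.698, θ₁=0.100, ω₁=-0.693, θ₂=-0.015, ω₂=-0.199
apply F[2]=+15.000 → step 3: x=0.033, v=1.005, θ₁=0.082, ω₁=-1.038, θ₂=-0.020, ω₂=-0.284
apply F[3]=+15.000 → step 4: x=0.056, v=1.315, θ₁=0.058, ω₁=-1.394, θ₂=-0.026, ω₂=-0.351
apply F[4]=+15.000 → step 5: x=0.085, v=1.630, θ₁=0.027, ω₁=-1.763, θ₂=-0.034, ω₂=-0.397
apply F[5]=+15.000 → step 6: x=0.121, v=1.948, θ₁=-0.013, ω₁=-2.148, θ₂=-0.042, ω₂=-0.420
apply F[6]=-2.294 → step 7: x=0.160, v=1.902, θ₁=-0.055, ω₁=-2.099, θ₂=-0.050, ω₂=-0.426
apply F[7]=-13.575 → step 8: x=0.195, v=1.621, θ₁=-0.094, ω₁=-1.776, θ₂=-0.059, ω₂=-0.414
apply F[8]=-15.000 → step 9: x=0.224, v=1.314, θ₁=-0.126, ω₁=-1.434, θ₂=-0.067, ω₂=-0.381
apply F[9]=-15.000 → step 10: x=0.247, v=1.013, θ₁=-0.151, ω₁=-1.107, θ₂=-0.074, ω₂=-0.328
apply F[10]=-15.000 → step 11: x=0.265, v=0.717, θ₁=-0.170, ω₁=-0.794, θ₂=-0.080, ω₂=-0.257
apply F[11]=-15.000 → step 12: x=0.276, v=0.424, θ₁=-0.183, ω₁=-0.491, θ₂=-0.084, ω₂=-0.173
apply F[12]=-15.000 → step 13: x=0.282, v=0.133, θ₁=-0.190, ω₁=-0.194, θ₂=-0.087, ω₂=-0.081
apply F[13]=-15.000 → step 14: x=0.282, v=-0.156, θ₁=-0.191, ω₁=0.101, θ₂=-0.087, ω₂=0.014
apply F[14]=-15.000 → step 15: x=0.275, v=-0.447, θ₁=-0.186, ω₁=0.396, θ₂=-0.086, ω₂=0.107
apply F[15]=-15.000 → step 16: x=0.264, v=-0.739, θ₁=-0.175, ω₁=0.697, θ₂=-0.083, ω₂=0.192
apply F[16]=-15.000 → step 17: x=0.246, v=-1.034, θ₁=-0.158, ω₁=1.007, θ₂=-0.079, ω₂=0.266
apply F[17]=-15.000 → step 18: x=0.222, v=-1.333, θ₁=-0.134, ω₁=1.329, θ₂=-0.073, ω₂=0.323
apply F[18]=-4.290 → step 19: x=0.195, v=-1.411, θ₁=-0.107, ω₁=1.392, θ₂=-0.066, ω₂=0.356
apply F[19]=+2.379 → step 20: x=0.167, v=-1.351, θ₁=-0.080, ω₁=1.296, θ₂=-0.059, ω₂=0.375
apply F[20]=+5.315 → step 21: x=0.141, v=-1.231, θ₁=-0.056, ω₁=1.133, θ₂=-0.051, ω₂=0.383
apply F[21]=+6.004 → step 22: x=0.118, v=-1.099, θ₁=-0.035, ω₁=0.960, θ₂=-0.043, ω₂=0.382
apply F[22]=+5.749 → step 23: x=0.097, v=-0.973, θ₁=-0.018, ω₁=0.802, θ₂=-0.036, ω₂=0.373
apply F[23]=+5.238 → step 24: x=0.079, v=-0.861, θ₁=-0.003, ω₁=0.663, θ₂=-0.028, ω₂=0.358
apply F[24]=+4.728 → step 25: x=0.063, v=-0.761, θ₁=0.009, ω₁=0.543, θ₂=-0.021, ω₂=0.338
Max |angle| over trajectory = 0.191 rad = 10.9°.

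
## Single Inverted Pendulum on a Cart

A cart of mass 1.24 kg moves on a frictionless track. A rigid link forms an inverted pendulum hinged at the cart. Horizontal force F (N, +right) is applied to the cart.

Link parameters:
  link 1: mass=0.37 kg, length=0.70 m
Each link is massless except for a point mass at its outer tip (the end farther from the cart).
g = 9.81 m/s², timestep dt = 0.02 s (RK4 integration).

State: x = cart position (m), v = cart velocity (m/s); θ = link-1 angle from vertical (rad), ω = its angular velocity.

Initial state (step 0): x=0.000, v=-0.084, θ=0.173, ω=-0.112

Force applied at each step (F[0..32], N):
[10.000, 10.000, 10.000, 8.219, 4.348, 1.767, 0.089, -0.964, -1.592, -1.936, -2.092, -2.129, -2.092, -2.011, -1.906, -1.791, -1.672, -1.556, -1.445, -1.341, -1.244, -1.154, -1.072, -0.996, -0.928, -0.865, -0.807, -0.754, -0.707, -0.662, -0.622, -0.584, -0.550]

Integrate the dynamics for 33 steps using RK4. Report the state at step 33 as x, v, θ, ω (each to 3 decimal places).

apply F[0]=+10.000 → step 1: x=-0.000, v=0.066, θ=0.169, ω=-0.276
apply F[1]=+10.000 → step 2: x=0.003, v=0.217, θ=0.162, ω=-0.442
apply F[2]=+10.000 → step 3: x=0.008, v=0.368, θ=0.151, ω=-0.611
apply F[3]=+8.219 → step 4: x=0.017, v=0.492, θ=0.138, ω=-0.746
apply F[4]=+4.348 → step 5: x=0.028, v=0.554, θ=0.122, ω=-0.798
apply F[5]=+1.767 → step 6: x=0.039, v=0.577, θ=0.107, ω=-0.797
apply F[6]=+0.089 → step 7: x=0.050, v=0.572, θ=0.091, ω=-0.764
apply F[7]=-0.964 → step 8: x=0.062, v=0.552, θ=0.076, ω=-0.712
apply F[8]=-1.592 → step 9: x=0.072, v=0.523, θ=0.063, ω=-0.650
apply F[9]=-1.936 → step 10: x=0.082, v=0.488, θ=0.050, ω=-0.586
apply F[10]=-2.092 → step 11: x=0.092, v=0.452, θ=0.039, ω=-0.521
apply F[11]=-2.129 → step 12: x=0.101, v=0.416, θ=0.029, ω=-0.460
apply F[12]=-2.092 → step 13: x=0.109, v=0.381, θ=0.021, ω=-0.403
apply F[13]=-2.011 → step 14: x=0.116, v=0.347, θ=0.013, ω=-0.350
apply F[14]=-1.906 → step 15: x=0.122, v=0.316, θ=0.007, ω=-0.303
apply F[15]=-1.791 → step 16: x=0.128, v=0.287, θ=0.001, ω=-0.260
apply F[16]=-1.672 → step 17: x=0.134, v=0.260, θ=-0.004, ω=-0.222
apply F[17]=-1.556 → step 18: x=0.139, v=0.235, θ=-0.008, ω=-0.188
apply F[18]=-1.445 → step 19: x=0.143, v=0.212, θ=-0.011, ω=-0.159
apply F[19]=-1.341 → step 20: x=0.147, v=0.192, θ=-0.014, ω=-0.132
apply F[20]=-1.244 → step 21: x=0.151, v=0.172, θ=-0.017, ω=-0.109
apply F[21]=-1.154 → step 22: x=0.154, v=0.155, θ=-0.019, ω=-0.089
apply F[22]=-1.072 → step 23: x=0.157, v=0.139, θ=-0.020, ω=-0.072
apply F[23]=-0.996 → step 24: x=0.160, v=0.124, θ=-0.022, ω=-0.056
apply F[24]=-0.928 → step 25: x=0.162, v=0.110, θ=-0.023, ω=-0.043
apply F[25]=-0.865 → step 26: x=0.164, v=0.098, θ=-0.023, ω=-0.031
apply F[26]=-0.807 → step 27: x=0.166, v=0.086, θ=-0.024, ω=-0.021
apply F[27]=-0.754 → step 28: x=0.168, v=0.075, θ=-0.024, ω=-0.013
apply F[28]=-0.707 → step 29: x=0.169, v=0.065, θ=-0.024, ω=-0.005
apply F[29]=-0.662 → step 30: x=0.170, v=0.056, θ=-0.024, ω=0.001
apply F[30]=-0.622 → step 31: x=0.171, v=0.047, θ=-0.024, ω=0.006
apply F[31]=-0.584 → step 32: x=0.172, v=0.039, θ=-0.024, ω=0.011
apply F[32]=-0.550 → step 33: x=0.173, v=0.032, θ=-0.024, ω=0.015

Answer: x=0.173, v=0.032, θ=-0.024, ω=0.015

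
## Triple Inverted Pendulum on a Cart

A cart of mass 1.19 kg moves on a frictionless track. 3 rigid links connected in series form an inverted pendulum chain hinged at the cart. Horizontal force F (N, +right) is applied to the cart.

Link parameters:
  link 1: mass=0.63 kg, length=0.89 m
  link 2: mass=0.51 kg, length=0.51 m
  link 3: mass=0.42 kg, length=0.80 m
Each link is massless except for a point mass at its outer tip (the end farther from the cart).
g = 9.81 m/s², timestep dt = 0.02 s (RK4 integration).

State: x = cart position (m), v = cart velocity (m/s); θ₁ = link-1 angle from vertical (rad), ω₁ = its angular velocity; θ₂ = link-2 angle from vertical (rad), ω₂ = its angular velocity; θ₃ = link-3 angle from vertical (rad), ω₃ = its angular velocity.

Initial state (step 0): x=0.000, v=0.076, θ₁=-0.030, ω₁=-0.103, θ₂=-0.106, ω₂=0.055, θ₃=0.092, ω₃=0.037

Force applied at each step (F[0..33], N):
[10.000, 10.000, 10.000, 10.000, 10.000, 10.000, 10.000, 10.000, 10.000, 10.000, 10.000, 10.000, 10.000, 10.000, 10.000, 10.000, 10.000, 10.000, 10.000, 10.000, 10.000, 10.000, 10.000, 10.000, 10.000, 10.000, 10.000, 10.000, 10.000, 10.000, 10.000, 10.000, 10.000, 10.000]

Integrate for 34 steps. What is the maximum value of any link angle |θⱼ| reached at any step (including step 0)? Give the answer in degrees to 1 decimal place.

apply F[0]=+10.000 → step 1: x=0.003, v=0.252, θ₁=-0.034, ω₁=-0.285, θ₂=-0.106, ω₂=-0.068, θ₃=0.094, ω₃=0.119
apply F[1]=+10.000 → step 2: x=0.010, v=0.429, θ₁=-0.041, ω₁=-0.471, θ₂=-0.109, ω₂=-0.187, θ₃=0.097, ω₃=0.201
apply F[2]=+10.000 → step 3: x=0.020, v=0.608, θ₁=-0.053, ω₁=-0.664, θ₂=-0.114, ω₂=-0.299, θ₃=0.102, ω₃=0.283
apply F[3]=+10.000 → step 4: x=0.034, v=0.789, θ₁=-0.068, ω₁=-0.865, θ₂=-0.121, ω₂=-0.402, θ₃=0.108, ω₃=0.366
apply F[4]=+10.000 → step 5: x=0.052, v=0.973, θ₁=-0.087, ω₁=-1.076, θ₂=-0.130, ω₂=-0.494, θ₃=0.116, ω₃=0.448
apply F[5]=+10.000 → step 6: x=0.073, v=1.160, θ₁=-0.111, ω₁=-1.298, θ₂=-0.140, ω₂=-0.574, θ₃=0.126, ω₃=0.528
apply F[6]=+10.000 → step 7: x=0.098, v=1.348, θ₁=-0.139, ω₁=-1.532, θ₂=-0.152, ω₂=-0.638, θ₃=0.137, ω₃=0.604
apply F[7]=+10.000 → step 8: x=0.127, v=1.538, θ₁=-0.172, ω₁=-1.776, θ₂=-0.166, ω₂=-0.684, θ₃=0.150, ω₃=0.673
apply F[8]=+10.000 → step 9: x=0.160, v=1.727, θ₁=-0.211, ω₁=-2.028, θ₂=-0.180, ω₂=-0.713, θ₃=0.164, ω₃=0.729
apply F[9]=+10.000 → step 10: x=0.196, v=1.912, θ₁=-0.254, ω₁=-2.285, θ₂=-0.194, ω₂=-0.725, θ₃=0.179, ω₃=0.770
apply F[10]=+10.000 → step 11: x=0.236, v=2.090, θ₁=-0.302, ω₁=-2.541, θ₂=-0.209, ω₂=-0.725, θ₃=0.195, ω₃=0.790
apply F[11]=+10.000 → step 12: x=0.280, v=2.258, θ₁=-0.355, ω₁=-2.789, θ₂=-0.223, ω₂=-0.719, θ₃=0.211, ω₃=0.787
apply F[12]=+10.000 → step 13: x=0.327, v=2.412, θ₁=-0.413, ω₁=-3.025, θ₂=-0.237, ω₂=-0.718, θ₃=0.226, ω₃=0.758
apply F[13]=+10.000 → step 14: x=0.376, v=2.550, θ₁=-0.476, ω₁=-3.242, θ₂=-0.252, ω₂=-0.732, θ₃=0.241, ω₃=0.703
apply F[14]=+10.000 → step 15: x=0.428, v=2.669, θ₁=-0.543, ω₁=-3.437, θ₂=-0.267, ω₂=-0.772, θ₃=0.254, ω₃=0.624
apply F[15]=+10.000 → step 16: x=0.483, v=2.770, θ₁=-0.613, ω₁=-3.610, θ₂=-0.283, ω₂=-0.845, θ₃=0.266, ω₃=0.524
apply F[16]=+10.000 → step 17: x=0.539, v=2.852, θ₁=-0.687, ω₁=-3.761, θ₂=-0.301, ω₂=-0.958, θ₃=0.275, ω₃=0.407
apply F[17]=+10.000 → step 18: x=0.597, v=2.916, θ₁=-0.764, ω₁=-3.892, θ₂=-0.322, ω₂=-1.114, θ₃=0.282, ω₃=0.276
apply F[18]=+10.000 → step 19: x=0.656, v=2.963, θ₁=-0.843, ω₁=-4.005, θ₂=-0.346, ω₂=-1.313, θ₃=0.286, ω₃=0.133
apply F[19]=+10.000 → step 20: x=0.715, v=2.994, θ₁=-0.924, ω₁=-4.105, θ₂=-0.374, ω₂=-1.555, θ₃=0.287, ω₃=-0.022
apply F[20]=+10.000 → step 21: x=0.775, v=3.009, θ₁=-1.007, ω₁=-4.192, θ₂=-0.408, ω₂=-1.838, θ₃=0.285, ω₃=-0.187
apply F[21]=+10.000 → step 22: x=0.836, v=3.010, θ₁=-1.091, ω₁=-4.268, θ₂=-0.448, ω₂=-2.158, θ₃=0.279, ω₃=-0.364
apply F[22]=+10.000 → step 23: x=0.896, v=2.996, θ₁=-1.177, ω₁=-4.334, θ₂=-0.495, ω₂=-2.513, θ₃=0.270, ω₃=-0.557
apply F[23]=+10.000 → step 24: x=0.955, v=2.969, θ₁=-1.265, ω₁=-4.391, θ₂=-0.549, ω₂=-2.900, θ₃=0.257, ω₃=-0.768
apply F[24]=+10.000 → step 25: x=1.014, v=2.927, θ₁=-1.353, ω₁=-4.438, θ₂=-0.611, ω₂=-3.315, θ₃=0.239, ω₃=-1.002
apply F[25]=+10.000 → step 26: x=1.072, v=2.872, θ₁=-1.442, ω₁=-4.474, θ₂=-0.682, ω₂=-3.755, θ₃=0.217, ω₃=-1.265
apply F[26]=+10.000 → step 27: x=1.129, v=2.804, θ₁=-1.532, ω₁=-4.497, θ₂=-0.761, ω₂=-4.214, θ₃=0.189, ω₃=-1.564
apply F[27]=+10.000 → step 28: x=1.184, v=2.722, θ₁=-1.622, ω₁=-4.508, θ₂=-0.850, ω₂=-4.689, θ₃=0.154, ω₃=-1.908
apply F[28]=+10.000 → step 29: x=1.238, v=2.626, θ₁=-1.712, ω₁=-4.505, θ₂=-0.949, ω₂=-5.173, θ₃=0.112, ω₃=-2.304
apply F[29]=+10.000 → step 30: x=1.289, v=2.517, θ₁=-1.802, ω₁=-4.486, θ₂=-1.057, ω₂=-5.659, θ₃=0.061, ω₃=-2.763
apply F[30]=+10.000 → step 31: x=1.338, v=2.394, θ₁=-1.891, ω₁=-4.453, θ₂=-1.175, ω₂=-6.135, θ₃=0.001, ω₃=-3.294
apply F[31]=+10.000 → step 32: x=1.385, v=2.257, θ₁=-1.980, ω₁=-4.407, θ₂=-1.302, ω₂=-6.585, θ₃=-0.071, ω₃=-3.907
apply F[32]=+10.000 → step 33: x=1.429, v=2.106, θ₁=-2.068, ω₁=-4.353, θ₂=-1.438, ω₂=-6.989, θ₃=-0.156, ω₃=-4.609
apply F[33]=+10.000 → step 34: x=1.469, v=1.941, θ₁=-2.154, ω₁=-4.297, θ₂=-1.582, ω₂=-7.312, θ₃=-0.256, ω₃=-5.406
Max |angle| over trajectory = 2.154 rad = 123.4°.

Answer: 123.4°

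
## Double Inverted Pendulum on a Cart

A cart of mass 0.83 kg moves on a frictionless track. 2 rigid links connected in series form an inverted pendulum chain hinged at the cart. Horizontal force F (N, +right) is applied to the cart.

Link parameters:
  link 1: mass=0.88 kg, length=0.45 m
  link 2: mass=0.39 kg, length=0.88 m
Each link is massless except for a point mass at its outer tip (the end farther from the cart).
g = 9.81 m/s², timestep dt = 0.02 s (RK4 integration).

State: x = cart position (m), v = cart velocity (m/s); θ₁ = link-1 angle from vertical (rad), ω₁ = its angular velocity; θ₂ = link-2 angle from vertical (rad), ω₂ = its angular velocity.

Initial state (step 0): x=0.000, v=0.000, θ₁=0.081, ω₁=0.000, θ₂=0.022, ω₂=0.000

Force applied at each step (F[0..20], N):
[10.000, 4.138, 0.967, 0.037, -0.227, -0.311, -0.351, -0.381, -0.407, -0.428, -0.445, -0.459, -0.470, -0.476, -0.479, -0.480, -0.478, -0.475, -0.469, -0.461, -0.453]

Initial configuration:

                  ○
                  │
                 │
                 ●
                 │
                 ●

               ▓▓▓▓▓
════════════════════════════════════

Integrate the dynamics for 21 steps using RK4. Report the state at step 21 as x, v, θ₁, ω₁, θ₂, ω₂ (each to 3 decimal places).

Answer: x=0.077, v=0.089, θ₁=-0.013, ω₁=-0.025, θ₂=-0.002, ω₂=-0.040

Derivation:
apply F[0]=+10.000 → step 1: x=0.002, v=0.215, θ₁=0.077, ω₁=-0.430, θ₂=0.022, ω₂=-0.020
apply F[1]=+4.138 → step 2: x=0.007, v=0.293, θ₁=0.067, ω₁=-0.561, θ₂=0.021, ω₂=-0.036
apply F[2]=+0.967 → step 3: x=0.013, v=0.298, θ₁=0.056, ω₁=-0.538, θ₂=0.020, ω₂=-0.049
apply F[3]=+0.037 → step 4: x=0.019, v=0.284, θ₁=0.046, ω₁=-0.479, θ₂=0.019, ω₂=-0.059
apply F[4]=-0.227 → step 5: x=0.024, v=0.267, θ₁=0.037, ω₁=-0.418, θ₂=0.018, ω₂=-0.066
apply F[5]=-0.311 → step 6: x=0.030, v=0.249, θ₁=0.029, ω₁=-0.363, θ₂=0.017, ω₂=-0.071
apply F[6]=-0.351 → step 7: x=0.034, v=0.233, θ₁=0.022, ω₁=-0.314, θ₂=0.015, ω₂=-0.074
apply F[7]=-0.381 → step 8: x=0.039, v=0.218, θ₁=0.016, ω₁=-0.272, θ₂=0.014, ω₂=-0.076
apply F[8]=-0.407 → step 9: x=0.043, v=0.204, θ₁=0.011, ω₁=-0.234, θ₂=0.012, ω₂=-0.076
apply F[9]=-0.428 → step 10: x=0.047, v=0.191, θ₁=0.007, ω₁=-0.202, θ₂=0.011, ω₂=-0.075
apply F[10]=-0.445 → step 11: x=0.051, v=0.179, θ₁=0.003, ω₁=-0.174, θ₂=0.009, ω₂=-0.074
apply F[11]=-0.459 → step 12: x=0.054, v=0.168, θ₁=-0.000, ω₁=-0.149, θ₂=0.008, ω₂=-0.071
apply F[12]=-0.470 → step 13: x=0.058, v=0.157, θ₁=-0.003, ω₁=-0.127, θ₂=0.006, ω₂=-0.069
apply F[13]=-0.476 → step 14: x=0.061, v=0.146, θ₁=-0.005, ω₁=-0.107, θ₂=0.005, ω₂=-0.066
apply F[14]=-0.479 → step 15: x=0.063, v=0.137, θ₁=-0.007, ω₁=-0.090, θ₂=0.004, ω₂=-0.062
apply F[15]=-0.480 → step 16: x=0.066, v=0.128, θ₁=-0.009, ω₁=-0.076, θ₂=0.002, ω₂=-0.059
apply F[16]=-0.478 → step 17: x=0.069, v=0.119, θ₁=-0.010, ω₁=-0.063, θ₂=0.001, ω₂=-0.055
apply F[17]=-0.475 → step 18: x=0.071, v=0.111, θ₁=-0.011, ω₁=-0.051, θ₂=0.000, ω₂=-0.051
apply F[18]=-0.469 → step 19: x=0.073, v=0.103, θ₁=-0.012, ω₁=-0.041, θ₂=-0.001, ω₂=-0.048
apply F[19]=-0.461 → step 20: x=0.075, v=0.096, θ₁=-0.013, ω₁=-0.033, θ₂=-0.002, ω₂=-0.044
apply F[20]=-0.453 → step 21: x=0.077, v=0.089, θ₁=-0.013, ω₁=-0.025, θ₂=-0.002, ω₂=-0.040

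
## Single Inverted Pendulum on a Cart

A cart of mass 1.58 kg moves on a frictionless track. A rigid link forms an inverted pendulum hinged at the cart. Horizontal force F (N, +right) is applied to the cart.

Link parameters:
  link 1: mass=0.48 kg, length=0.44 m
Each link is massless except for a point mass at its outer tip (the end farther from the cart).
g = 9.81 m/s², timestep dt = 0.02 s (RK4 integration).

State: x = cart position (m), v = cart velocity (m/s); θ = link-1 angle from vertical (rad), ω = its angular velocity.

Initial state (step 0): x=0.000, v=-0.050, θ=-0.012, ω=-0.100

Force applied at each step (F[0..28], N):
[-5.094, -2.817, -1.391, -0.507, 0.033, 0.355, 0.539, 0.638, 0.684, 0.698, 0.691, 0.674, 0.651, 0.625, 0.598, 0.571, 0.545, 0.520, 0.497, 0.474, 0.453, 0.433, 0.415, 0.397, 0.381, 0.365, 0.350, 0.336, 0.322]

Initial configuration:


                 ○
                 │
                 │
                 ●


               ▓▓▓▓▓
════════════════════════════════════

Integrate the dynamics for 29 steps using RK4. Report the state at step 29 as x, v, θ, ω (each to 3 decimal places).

apply F[0]=-5.094 → step 1: x=-0.002, v=-0.114, θ=-0.013, ω=0.039
apply F[1]=-2.817 → step 2: x=-0.004, v=-0.149, θ=-0.011, ω=0.113
apply F[2]=-1.391 → step 3: x=-0.007, v=-0.166, θ=-0.008, ω=0.148
apply F[3]=-0.507 → step 4: x=-0.011, v=-0.172, θ=-0.005, ω=0.158
apply F[4]=+0.033 → step 5: x=-0.014, v=-0.171, θ=-0.002, ω=0.155
apply F[5]=+0.355 → step 6: x=-0.018, v=-0.167, θ=0.001, ω=0.144
apply F[6]=+0.539 → step 7: x=-0.021, v=-0.160, θ=0.003, ω=0.130
apply F[7]=+0.638 → step 8: x=-0.024, v=-0.152, θ=0.006, ω=0.114
apply F[8]=+0.684 → step 9: x=-0.027, v=-0.144, θ=0.008, ω=0.099
apply F[9]=+0.698 → step 10: x=-0.030, v=-0.135, θ=0.010, ω=0.084
apply F[10]=+0.691 → step 11: x=-0.032, v=-0.127, θ=0.011, ω=0.070
apply F[11]=+0.674 → step 12: x=-0.035, v=-0.120, θ=0.013, ω=0.058
apply F[12]=+0.651 → step 13: x=-0.037, v=-0.112, θ=0.014, ω=0.047
apply F[13]=+0.625 → step 14: x=-0.039, v=-0.105, θ=0.015, ω=0.037
apply F[14]=+0.598 → step 15: x=-0.041, v=-0.098, θ=0.015, ω=0.028
apply F[15]=+0.571 → step 16: x=-0.043, v=-0.092, θ=0.016, ω=0.021
apply F[16]=+0.545 → step 17: x=-0.045, v=-0.086, θ=0.016, ω=0.014
apply F[17]=+0.520 → step 18: x=-0.047, v=-0.080, θ=0.016, ω=0.009
apply F[18]=+0.497 → step 19: x=-0.048, v=-0.075, θ=0.016, ω=0.004
apply F[19]=+0.474 → step 20: x=-0.050, v=-0.070, θ=0.016, ω=0.000
apply F[20]=+0.453 → step 21: x=-0.051, v=-0.065, θ=0.016, ω=-0.003
apply F[21]=+0.433 → step 22: x=-0.052, v=-0.061, θ=0.016, ω=-0.006
apply F[22]=+0.415 → step 23: x=-0.053, v=-0.057, θ=0.016, ω=-0.009
apply F[23]=+0.397 → step 24: x=-0.055, v=-0.053, θ=0.016, ω=-0.011
apply F[24]=+0.381 → step 25: x=-0.056, v=-0.049, θ=0.016, ω=-0.013
apply F[25]=+0.365 → step 26: x=-0.057, v=-0.045, θ=0.015, ω=-0.014
apply F[26]=+0.350 → step 27: x=-0.057, v=-0.041, θ=0.015, ω=-0.015
apply F[27]=+0.336 → step 28: x=-0.058, v=-0.038, θ=0.015, ω=-0.016
apply F[28]=+0.322 → step 29: x=-0.059, v=-0.035, θ=0.014, ω=-0.017

Answer: x=-0.059, v=-0.035, θ=0.014, ω=-0.017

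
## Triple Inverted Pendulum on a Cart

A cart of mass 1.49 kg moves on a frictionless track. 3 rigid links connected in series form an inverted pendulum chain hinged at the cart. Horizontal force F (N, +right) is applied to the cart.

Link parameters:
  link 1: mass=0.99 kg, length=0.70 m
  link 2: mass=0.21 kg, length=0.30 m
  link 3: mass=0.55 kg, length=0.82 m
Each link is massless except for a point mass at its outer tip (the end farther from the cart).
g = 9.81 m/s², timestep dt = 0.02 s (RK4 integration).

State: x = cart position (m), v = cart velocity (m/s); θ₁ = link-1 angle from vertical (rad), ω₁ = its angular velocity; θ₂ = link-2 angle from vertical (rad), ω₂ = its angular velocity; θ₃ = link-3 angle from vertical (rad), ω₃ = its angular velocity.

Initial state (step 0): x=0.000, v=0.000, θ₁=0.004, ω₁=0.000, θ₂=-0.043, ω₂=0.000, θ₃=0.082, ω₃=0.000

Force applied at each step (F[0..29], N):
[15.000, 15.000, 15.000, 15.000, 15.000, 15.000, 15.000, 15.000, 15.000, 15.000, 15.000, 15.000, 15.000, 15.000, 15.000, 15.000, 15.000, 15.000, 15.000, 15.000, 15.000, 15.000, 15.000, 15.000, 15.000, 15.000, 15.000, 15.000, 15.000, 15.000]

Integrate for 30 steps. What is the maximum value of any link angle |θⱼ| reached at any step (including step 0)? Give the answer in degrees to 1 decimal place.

Answer: 142.3°

Derivation:
apply F[0]=+15.000 → step 1: x=0.002, v=0.201, θ₁=0.001, ω₁=-0.276, θ₂=-0.046, ω₂=-0.258, θ₃=0.083, ω₃=0.104
apply F[1]=+15.000 → step 2: x=0.008, v=0.403, θ₁=-0.007, ω₁=-0.556, θ₂=-0.053, ω₂=-0.520, θ₃=0.086, ω₃=0.212
apply F[2]=+15.000 → step 3: x=0.018, v=0.607, θ₁=-0.021, ω₁=-0.843, θ₂=-0.066, ω₂=-0.789, θ₃=0.092, ω₃=0.324
apply F[3]=+15.000 → step 4: x=0.032, v=0.814, θ₁=-0.041, ω₁=-1.139, θ₂=-0.085, ω₂=-1.060, θ₃=0.099, ω₃=0.441
apply F[4]=+15.000 → step 5: x=0.051, v=1.025, θ₁=-0.067, ω₁=-1.449, θ₂=-0.109, ω₂=-1.326, θ₃=0.109, ω₃=0.560
apply F[5]=+15.000 → step 6: x=0.073, v=1.238, θ₁=-0.099, ω₁=-1.771, θ₂=-0.138, ω₂=-1.570, θ₃=0.122, ω₃=0.673
apply F[6]=+15.000 → step 7: x=0.100, v=1.453, θ₁=-0.138, ω₁=-2.105, θ₂=-0.171, ω₂=-1.767, θ₃=0.136, ω₃=0.768
apply F[7]=+15.000 → step 8: x=0.131, v=1.667, θ₁=-0.183, ω₁=-2.451, θ₂=-0.208, ω₂=-1.896, θ₃=0.152, ω₃=0.835
apply F[8]=+15.000 → step 9: x=0.167, v=1.877, θ₁=-0.236, ω₁=-2.802, θ₂=-0.247, ω₂=-1.936, θ₃=0.169, ω₃=0.861
apply F[9]=+15.000 → step 10: x=0.206, v=2.079, θ₁=-0.295, ω₁=-3.153, θ₂=-0.285, ω₂=-1.884, θ₃=0.186, ω₃=0.838
apply F[10]=+15.000 → step 11: x=0.250, v=2.268, θ₁=-0.362, ω₁=-3.498, θ₂=-0.321, ω₂=-1.747, θ₃=0.202, ω₃=0.763
apply F[11]=+15.000 → step 12: x=0.297, v=2.439, θ₁=-0.435, ω₁=-3.828, θ₂=-0.354, ω₂=-1.546, θ₃=0.216, ω₃=0.636
apply F[12]=+15.000 → step 13: x=0.347, v=2.589, θ₁=-0.515, ω₁=-4.138, θ₂=-0.383, ω₂=-1.310, θ₃=0.227, ω₃=0.460
apply F[13]=+15.000 → step 14: x=0.400, v=2.713, θ₁=-0.600, ω₁=-4.421, θ₂=-0.407, ω₂=-1.074, θ₃=0.234, ω₃=0.240
apply F[14]=+15.000 → step 15: x=0.456, v=2.809, θ₁=-0.691, ω₁=-4.676, θ₂=-0.426, ω₂=-0.870, θ₃=0.237, ω₃=-0.017
apply F[15]=+15.000 → step 16: x=0.513, v=2.877, θ₁=-0.787, ω₁=-4.902, θ₂=-0.442, ω₂=-0.727, θ₃=0.234, ω₃=-0.301
apply F[16]=+15.000 → step 17: x=0.571, v=2.917, θ₁=-0.887, ω₁=-5.103, θ₂=-0.456, ω₂=-0.666, θ₃=0.225, ω₃=-0.605
apply F[17]=+15.000 → step 18: x=0.629, v=2.930, θ₁=-0.991, ω₁=-5.284, θ₂=-0.469, ω₂=-0.701, θ₃=0.209, ω₃=-0.921
apply F[18]=+15.000 → step 19: x=0.688, v=2.919, θ₁=-1.099, ω₁=-5.449, θ₂=-0.484, ω₂=-0.838, θ₃=0.188, ω₃=-1.244
apply F[19]=+15.000 → step 20: x=0.746, v=2.884, θ₁=-1.209, ω₁=-5.605, θ₂=-0.503, ω₂=-1.078, θ₃=0.160, ω₃=-1.571
apply F[20]=+15.000 → step 21: x=0.803, v=2.827, θ₁=-1.323, ω₁=-5.757, θ₂=-0.528, ω₂=-1.415, θ₃=0.125, ω₃=-1.900
apply F[21]=+15.000 → step 22: x=0.859, v=2.750, θ₁=-1.439, ω₁=-5.909, θ₂=-0.561, ω₂=-1.843, θ₃=0.084, ω₃=-2.235
apply F[22]=+15.000 → step 23: x=0.913, v=2.652, θ₁=-1.559, ω₁=-6.064, θ₂=-0.602, ω₂=-2.351, θ₃=0.035, ω₃=-2.582
apply F[23]=+15.000 → step 24: x=0.965, v=2.535, θ₁=-1.682, ω₁=-6.224, θ₂=-0.655, ω₂=-2.927, θ₃=-0.020, ω₃=-2.950
apply F[24]=+15.000 → step 25: x=1.014, v=2.400, θ₁=-1.808, ω₁=-6.388, θ₂=-0.720, ω₂=-3.554, θ₃=-0.083, ω₃=-3.349
apply F[25]=+15.000 → step 26: x=1.060, v=2.248, θ₁=-1.938, ω₁=-6.553, θ₂=-0.798, ω₂=-4.213, θ₃=-0.154, ω₃=-3.794
apply F[26]=+15.000 → step 27: x=1.104, v=2.083, θ₁=-2.070, ω₁=-6.714, θ₂=-0.888, ω₂=-4.877, θ₃=-0.235, ω₃=-4.304
apply F[27]=+15.000 → step 28: x=1.144, v=1.912, θ₁=-2.206, ω₁=-6.858, θ₂=-0.992, ω₂=-5.509, θ₃=-0.327, ω₃=-4.896
apply F[28]=+15.000 → step 29: x=1.180, v=1.742, θ₁=-2.344, ω₁=-6.966, θ₂=-1.108, ω₂=-6.056, θ₃=-0.432, ω₃=-5.592
apply F[29]=+15.000 → step 30: x=1.214, v=1.590, θ₁=-2.484, ω₁=-7.009, θ₂=-1.234, ω₂=-6.439, θ₃=-0.551, ω₃=-6.408
Max |angle| over trajectory = 2.484 rad = 142.3°.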